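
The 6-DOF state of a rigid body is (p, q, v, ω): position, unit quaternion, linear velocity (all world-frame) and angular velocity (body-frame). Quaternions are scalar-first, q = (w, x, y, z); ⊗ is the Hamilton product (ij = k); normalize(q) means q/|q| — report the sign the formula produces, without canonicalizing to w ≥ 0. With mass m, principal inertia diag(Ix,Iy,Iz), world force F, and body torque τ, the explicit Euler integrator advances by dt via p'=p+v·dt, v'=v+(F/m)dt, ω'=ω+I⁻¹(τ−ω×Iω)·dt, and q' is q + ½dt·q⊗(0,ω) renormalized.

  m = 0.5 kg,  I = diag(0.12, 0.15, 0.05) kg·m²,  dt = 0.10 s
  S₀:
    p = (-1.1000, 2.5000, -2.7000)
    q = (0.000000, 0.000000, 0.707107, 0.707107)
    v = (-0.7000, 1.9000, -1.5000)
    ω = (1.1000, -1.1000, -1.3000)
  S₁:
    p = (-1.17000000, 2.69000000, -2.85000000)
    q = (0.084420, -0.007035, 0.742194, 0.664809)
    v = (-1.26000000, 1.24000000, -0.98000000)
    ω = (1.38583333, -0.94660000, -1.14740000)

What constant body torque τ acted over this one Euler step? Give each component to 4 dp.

τ = (0.2000, 0.1300, 0.0400)

rate change Δω = (0.28583333, 0.15340000, 0.15260000)
ω₀×(Iω₀) = (-0.1430, -0.1001, -0.0363)
τ = I·(Δω/dt) + ω₀×(Iω₀) = (0.2000, 0.1300, 0.0400)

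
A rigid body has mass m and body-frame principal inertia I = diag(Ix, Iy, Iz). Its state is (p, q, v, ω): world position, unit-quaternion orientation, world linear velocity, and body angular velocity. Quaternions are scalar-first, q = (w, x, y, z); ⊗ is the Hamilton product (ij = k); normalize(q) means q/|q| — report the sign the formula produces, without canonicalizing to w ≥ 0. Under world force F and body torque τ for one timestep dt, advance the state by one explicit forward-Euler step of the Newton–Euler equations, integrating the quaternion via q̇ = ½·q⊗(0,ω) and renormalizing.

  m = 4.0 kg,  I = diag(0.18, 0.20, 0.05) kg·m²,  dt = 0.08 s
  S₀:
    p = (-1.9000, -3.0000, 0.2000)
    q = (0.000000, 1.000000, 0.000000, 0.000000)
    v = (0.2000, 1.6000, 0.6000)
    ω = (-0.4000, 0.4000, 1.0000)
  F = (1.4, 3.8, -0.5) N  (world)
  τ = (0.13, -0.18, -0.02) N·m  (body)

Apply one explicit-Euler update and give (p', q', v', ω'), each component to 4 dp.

p' = (-1.8840, -2.8720, 0.2480)
q' = (0.0160, 0.9989, -0.0400, 0.0160)
v' = (0.2280, 1.6760, 0.5900)
ω' = (-0.3156, 0.3488, 0.9731)

linear accel F/m = (0.3500, 0.9500, -0.1250)
p' = p + v·dt = (-1.8840, -2.8720, 0.2480)
v + (F/m)dt = (0.2280, 1.6760, 0.5900)
gyro term ω×Iω = (-0.0600, -0.0520, -0.0032)
α = I⁻¹(τ − ω×Iω) = (1.0556, -0.6400, -0.3360)
ω' = ω + α·dt = (-0.3156, 0.3488, 0.9731)
Hamilton product q⊗(0,ω) = (0.4000000, 0.0000000, -1.0000000, 0.4000000)
q' = normalize(q + ½dt·q⊗(0,ω)) = (0.0160, 0.9989, -0.0400, 0.0160)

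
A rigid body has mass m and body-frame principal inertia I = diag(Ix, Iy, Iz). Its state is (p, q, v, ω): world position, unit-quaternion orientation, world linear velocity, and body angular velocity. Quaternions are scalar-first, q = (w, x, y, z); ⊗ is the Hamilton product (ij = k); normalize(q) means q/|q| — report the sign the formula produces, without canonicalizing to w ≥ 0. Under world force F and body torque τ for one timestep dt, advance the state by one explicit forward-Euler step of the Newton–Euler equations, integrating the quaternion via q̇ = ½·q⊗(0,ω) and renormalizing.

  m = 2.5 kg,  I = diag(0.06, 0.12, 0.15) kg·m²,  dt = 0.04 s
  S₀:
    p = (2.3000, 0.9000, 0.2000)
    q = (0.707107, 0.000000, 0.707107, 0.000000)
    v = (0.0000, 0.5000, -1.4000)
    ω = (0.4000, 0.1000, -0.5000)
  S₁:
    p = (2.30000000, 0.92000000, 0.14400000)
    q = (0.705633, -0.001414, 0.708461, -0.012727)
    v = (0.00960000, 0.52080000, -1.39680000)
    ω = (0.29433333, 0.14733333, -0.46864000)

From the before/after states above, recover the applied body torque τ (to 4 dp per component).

Δω = ω₁−ω₀ = (-0.10566667, 0.04733333, 0.03136000)
ω₀×(Iω₀) = (-0.0015, 0.0180, 0.0024)
τ = I·(Δω/dt) + ω₀×(Iω₀) = (-0.1600, 0.1600, 0.1200)

τ = (-0.1600, 0.1600, 0.1200)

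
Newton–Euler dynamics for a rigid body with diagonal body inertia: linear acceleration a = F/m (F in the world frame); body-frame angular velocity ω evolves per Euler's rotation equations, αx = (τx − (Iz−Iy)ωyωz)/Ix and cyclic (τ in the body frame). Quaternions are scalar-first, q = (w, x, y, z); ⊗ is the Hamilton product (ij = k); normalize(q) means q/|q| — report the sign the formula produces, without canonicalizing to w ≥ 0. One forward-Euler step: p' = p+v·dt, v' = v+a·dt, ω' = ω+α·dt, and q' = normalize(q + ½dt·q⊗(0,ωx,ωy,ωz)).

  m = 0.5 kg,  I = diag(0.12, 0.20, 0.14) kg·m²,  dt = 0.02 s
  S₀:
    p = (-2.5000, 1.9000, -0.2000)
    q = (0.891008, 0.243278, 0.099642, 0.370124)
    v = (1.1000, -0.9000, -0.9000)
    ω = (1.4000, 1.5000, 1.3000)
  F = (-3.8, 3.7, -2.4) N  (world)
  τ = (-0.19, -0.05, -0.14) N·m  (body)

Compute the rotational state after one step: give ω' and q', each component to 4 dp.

(τ − ω×Iω)/I = (-0.6083, -0.0680, -2.2000)
new body rate ω' = (1.3878, 1.4986, 1.2560)
2q̇ = q⊗(0,ω) = (-0.9712134, 0.8217598, 1.5384242, 1.3837286)
q + ½dt·q⊗(0,ω), renormalized = (0.8810, 0.2514, 0.1150, 0.3838)

ω' = (1.3878, 1.4986, 1.2560)
q' = (0.8810, 0.2514, 0.1150, 0.3838)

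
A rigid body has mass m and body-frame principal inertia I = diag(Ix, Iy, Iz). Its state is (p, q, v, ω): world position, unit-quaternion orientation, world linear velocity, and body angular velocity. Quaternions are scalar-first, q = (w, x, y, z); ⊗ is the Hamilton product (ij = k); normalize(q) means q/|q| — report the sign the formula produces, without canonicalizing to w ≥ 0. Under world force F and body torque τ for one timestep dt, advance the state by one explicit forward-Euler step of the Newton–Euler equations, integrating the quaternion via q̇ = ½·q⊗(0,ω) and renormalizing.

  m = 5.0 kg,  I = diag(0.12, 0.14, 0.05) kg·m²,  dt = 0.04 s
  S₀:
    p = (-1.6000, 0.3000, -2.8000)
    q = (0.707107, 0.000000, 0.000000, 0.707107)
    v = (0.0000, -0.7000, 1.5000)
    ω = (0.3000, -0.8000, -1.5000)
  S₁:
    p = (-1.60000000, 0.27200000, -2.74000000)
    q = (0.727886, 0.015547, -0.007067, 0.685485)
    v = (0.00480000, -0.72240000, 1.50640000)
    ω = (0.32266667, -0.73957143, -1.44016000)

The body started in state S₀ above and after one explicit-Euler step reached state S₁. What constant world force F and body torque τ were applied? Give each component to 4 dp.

rate change Δω = (0.02266667, 0.06042857, 0.05984000)
τ = I·(Δω/dt) + ω₀×(Iω₀) = (-0.0400, 0.1800, 0.0700)
v₁ − v₀ = (0.00480000, -0.02240000, 0.00640000)
applied force F = (0.6000, -2.8000, 0.8000)

F = (0.6000, -2.8000, 0.8000)
τ = (-0.0400, 0.1800, 0.0700)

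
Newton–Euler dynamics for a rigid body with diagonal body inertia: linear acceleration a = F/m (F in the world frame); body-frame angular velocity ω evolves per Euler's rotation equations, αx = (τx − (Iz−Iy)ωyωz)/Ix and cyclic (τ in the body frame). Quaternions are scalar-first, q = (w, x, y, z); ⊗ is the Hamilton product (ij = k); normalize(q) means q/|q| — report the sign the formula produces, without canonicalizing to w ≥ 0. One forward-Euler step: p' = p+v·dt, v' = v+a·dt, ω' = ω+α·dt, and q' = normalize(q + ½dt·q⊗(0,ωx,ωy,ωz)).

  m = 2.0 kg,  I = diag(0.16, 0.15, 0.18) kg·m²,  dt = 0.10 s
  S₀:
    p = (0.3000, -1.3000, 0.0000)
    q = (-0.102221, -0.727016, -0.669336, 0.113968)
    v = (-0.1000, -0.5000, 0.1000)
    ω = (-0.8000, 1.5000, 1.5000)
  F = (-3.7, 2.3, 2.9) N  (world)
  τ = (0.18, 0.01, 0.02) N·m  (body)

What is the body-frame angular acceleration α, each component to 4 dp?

α = (0.7031, -0.0933, 0.0444)

ω×(Iω) gyroscopic = (0.0675, 0.0240, 0.0120)
angular accel α = (0.7031, -0.0933, 0.0444)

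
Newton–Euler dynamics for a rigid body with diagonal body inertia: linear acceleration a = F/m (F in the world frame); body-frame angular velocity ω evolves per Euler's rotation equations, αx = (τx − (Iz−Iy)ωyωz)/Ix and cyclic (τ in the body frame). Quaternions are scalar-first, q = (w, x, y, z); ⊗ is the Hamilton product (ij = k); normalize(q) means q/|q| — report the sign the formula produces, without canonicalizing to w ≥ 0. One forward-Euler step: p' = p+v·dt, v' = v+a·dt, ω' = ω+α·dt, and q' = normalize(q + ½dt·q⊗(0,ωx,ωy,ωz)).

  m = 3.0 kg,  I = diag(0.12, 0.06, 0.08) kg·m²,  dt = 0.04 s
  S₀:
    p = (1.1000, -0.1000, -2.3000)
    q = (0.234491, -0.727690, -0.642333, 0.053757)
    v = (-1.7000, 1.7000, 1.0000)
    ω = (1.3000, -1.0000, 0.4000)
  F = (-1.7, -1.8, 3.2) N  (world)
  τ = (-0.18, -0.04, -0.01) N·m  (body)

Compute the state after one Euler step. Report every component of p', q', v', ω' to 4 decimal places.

p' = (1.0320, -0.0320, -2.2600)
q' = (0.2400, -0.7252, -0.6394, 0.0868)
v' = (-1.7227, 1.6760, 1.0427)
ω' = (1.2427, -1.0405, 0.3560)

ω×(Iω) gyroscopic = (-0.0080, 0.0208, 0.0780)
angular accel α = (-1.4333, -1.0133, -1.1000)
new body rate ω' = (1.2427, -1.0405, 0.3560)
2q̇ = q⊗(0,ω) = (0.2821612, 0.1016621, 0.1264691, 1.6565193)
q' = normalize(q + ½dt·q⊗(0,ω)) = (0.2400, -0.7252, -0.6394, 0.0868)
p + v·dt = (1.0320, -0.0320, -2.2600)
v' = v + a·dt = (-1.7227, 1.6760, 1.0427)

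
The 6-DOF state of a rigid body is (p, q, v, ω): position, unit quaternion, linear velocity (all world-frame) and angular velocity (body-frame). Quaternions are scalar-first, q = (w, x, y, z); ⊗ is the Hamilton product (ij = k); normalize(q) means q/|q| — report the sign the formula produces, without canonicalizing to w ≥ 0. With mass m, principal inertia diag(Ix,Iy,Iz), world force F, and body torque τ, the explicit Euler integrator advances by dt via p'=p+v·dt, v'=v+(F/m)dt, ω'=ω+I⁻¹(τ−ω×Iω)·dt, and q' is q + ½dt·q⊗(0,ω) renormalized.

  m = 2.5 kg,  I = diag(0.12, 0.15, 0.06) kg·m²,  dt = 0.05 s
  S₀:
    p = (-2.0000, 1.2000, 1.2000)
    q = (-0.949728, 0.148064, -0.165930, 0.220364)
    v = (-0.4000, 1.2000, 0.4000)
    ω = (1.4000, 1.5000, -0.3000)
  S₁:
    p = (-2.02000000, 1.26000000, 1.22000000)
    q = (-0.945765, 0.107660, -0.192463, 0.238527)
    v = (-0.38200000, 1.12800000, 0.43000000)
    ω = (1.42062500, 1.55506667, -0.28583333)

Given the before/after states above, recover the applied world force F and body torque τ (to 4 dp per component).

v₁ − v₀ = (0.01800000, -0.07200000, 0.03000000)
m·(v₁−v₀)/dt = (0.9000, -3.6000, 1.5000)
Δω = ω₁−ω₀ = (0.02062500, 0.05506667, 0.01416667)
precession coupling = (0.0405, -0.0252, 0.0630)
applied torque τ = (0.0900, 0.1400, 0.0800)

F = (0.9000, -3.6000, 1.5000)
τ = (0.0900, 0.1400, 0.0800)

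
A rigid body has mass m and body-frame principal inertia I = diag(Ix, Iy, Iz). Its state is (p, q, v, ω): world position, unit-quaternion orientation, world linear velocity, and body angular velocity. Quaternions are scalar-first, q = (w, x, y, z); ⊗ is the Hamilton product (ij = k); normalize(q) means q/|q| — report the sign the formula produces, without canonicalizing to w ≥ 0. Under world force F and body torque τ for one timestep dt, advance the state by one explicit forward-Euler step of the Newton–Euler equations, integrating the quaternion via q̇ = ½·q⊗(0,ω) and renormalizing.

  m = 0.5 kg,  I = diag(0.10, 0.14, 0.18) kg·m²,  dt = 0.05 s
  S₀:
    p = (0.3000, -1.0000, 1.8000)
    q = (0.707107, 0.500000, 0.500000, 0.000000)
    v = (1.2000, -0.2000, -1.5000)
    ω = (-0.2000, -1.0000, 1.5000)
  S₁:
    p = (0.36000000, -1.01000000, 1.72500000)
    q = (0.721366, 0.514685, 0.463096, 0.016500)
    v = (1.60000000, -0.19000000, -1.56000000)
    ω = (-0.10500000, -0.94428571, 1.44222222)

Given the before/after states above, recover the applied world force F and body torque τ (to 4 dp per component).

velocity change Δv = (0.40000000, 0.01000000, -0.06000000)
applied force F = (4.0000, 0.1000, -0.6000)
Δω = ω₁−ω₀ = (0.09500000, 0.05571429, -0.05777778)
precession coupling = (-0.0600, 0.0240, 0.0080)
I·α + gyro = (0.1300, 0.1800, -0.2000)

F = (4.0000, 0.1000, -0.6000)
τ = (0.1300, 0.1800, -0.2000)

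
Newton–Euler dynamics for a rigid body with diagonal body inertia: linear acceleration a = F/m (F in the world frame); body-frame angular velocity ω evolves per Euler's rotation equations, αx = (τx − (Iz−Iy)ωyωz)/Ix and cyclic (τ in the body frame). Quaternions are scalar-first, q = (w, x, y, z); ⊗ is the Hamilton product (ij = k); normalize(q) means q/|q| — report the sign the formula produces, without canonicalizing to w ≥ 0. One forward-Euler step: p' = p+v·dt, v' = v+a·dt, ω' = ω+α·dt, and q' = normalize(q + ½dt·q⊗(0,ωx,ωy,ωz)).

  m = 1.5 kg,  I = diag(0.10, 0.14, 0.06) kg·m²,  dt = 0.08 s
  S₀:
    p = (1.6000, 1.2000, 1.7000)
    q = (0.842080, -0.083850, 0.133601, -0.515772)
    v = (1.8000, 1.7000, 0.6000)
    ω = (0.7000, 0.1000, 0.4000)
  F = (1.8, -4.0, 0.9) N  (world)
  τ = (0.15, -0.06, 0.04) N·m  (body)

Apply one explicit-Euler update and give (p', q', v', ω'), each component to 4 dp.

a = F/m = (1.2000, -2.6667, 0.6000)
p + v·dt = (1.7440, 1.3360, 1.7480)
new velocity v' = (1.8960, 1.4867, 0.6480)
gyro term ω×Iω = (-0.0032, 0.0112, 0.0028)
(τ − ω×Iω)/I = (1.5320, -0.5086, 0.6200)
ω' = ω + α·dt = (0.8226, 0.0593, 0.4496)
2q̇ = q⊗(0,ω) = (0.2516437, 0.6944736, -0.2432924, 0.2349263)
updated quaternion q' = (0.8517, -0.0560, 0.1238, -0.5061)

p' = (1.7440, 1.3360, 1.7480)
q' = (0.8517, -0.0560, 0.1238, -0.5061)
v' = (1.8960, 1.4867, 0.6480)
ω' = (0.8226, 0.0593, 0.4496)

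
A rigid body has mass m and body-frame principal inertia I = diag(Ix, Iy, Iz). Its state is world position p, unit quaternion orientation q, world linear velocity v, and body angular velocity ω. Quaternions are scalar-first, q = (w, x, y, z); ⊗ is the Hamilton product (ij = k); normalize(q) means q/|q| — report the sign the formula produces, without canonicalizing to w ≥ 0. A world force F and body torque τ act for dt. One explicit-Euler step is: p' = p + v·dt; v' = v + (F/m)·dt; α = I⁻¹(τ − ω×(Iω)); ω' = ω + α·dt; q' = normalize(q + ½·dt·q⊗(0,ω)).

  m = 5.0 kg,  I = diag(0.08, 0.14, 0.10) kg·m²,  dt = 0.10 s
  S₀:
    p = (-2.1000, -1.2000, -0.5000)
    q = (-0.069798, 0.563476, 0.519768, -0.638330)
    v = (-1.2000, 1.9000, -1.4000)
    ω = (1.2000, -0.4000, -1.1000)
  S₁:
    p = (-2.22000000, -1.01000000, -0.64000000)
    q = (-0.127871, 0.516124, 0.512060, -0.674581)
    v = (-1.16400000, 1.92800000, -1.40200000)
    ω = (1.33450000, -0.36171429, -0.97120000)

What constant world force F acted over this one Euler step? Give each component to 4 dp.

v₁ − v₀ = (0.03600000, 0.02800000, -0.00200000)
m·(v₁−v₀)/dt = (1.8000, 1.4000, -0.1000)

F = (1.8000, 1.4000, -0.1000)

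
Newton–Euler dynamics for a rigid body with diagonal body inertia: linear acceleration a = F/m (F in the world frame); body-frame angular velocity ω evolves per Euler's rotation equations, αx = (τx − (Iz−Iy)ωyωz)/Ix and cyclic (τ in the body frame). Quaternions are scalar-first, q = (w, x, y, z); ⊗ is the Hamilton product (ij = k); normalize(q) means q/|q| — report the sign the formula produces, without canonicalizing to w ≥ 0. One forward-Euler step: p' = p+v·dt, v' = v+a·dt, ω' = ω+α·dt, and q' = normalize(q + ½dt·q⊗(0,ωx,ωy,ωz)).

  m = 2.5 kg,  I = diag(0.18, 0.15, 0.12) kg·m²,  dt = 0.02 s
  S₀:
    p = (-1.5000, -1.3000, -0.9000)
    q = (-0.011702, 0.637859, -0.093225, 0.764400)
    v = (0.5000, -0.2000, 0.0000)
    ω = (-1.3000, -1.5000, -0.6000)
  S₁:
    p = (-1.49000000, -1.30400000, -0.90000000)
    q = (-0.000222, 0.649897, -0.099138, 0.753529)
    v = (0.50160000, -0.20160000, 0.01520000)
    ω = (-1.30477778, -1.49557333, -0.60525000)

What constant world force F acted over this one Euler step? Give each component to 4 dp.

velocity change Δv = (0.00160000, -0.00160000, 0.01520000)
F = m·Δv/dt = (0.2000, -0.2000, 1.9000)

F = (0.2000, -0.2000, 1.9000)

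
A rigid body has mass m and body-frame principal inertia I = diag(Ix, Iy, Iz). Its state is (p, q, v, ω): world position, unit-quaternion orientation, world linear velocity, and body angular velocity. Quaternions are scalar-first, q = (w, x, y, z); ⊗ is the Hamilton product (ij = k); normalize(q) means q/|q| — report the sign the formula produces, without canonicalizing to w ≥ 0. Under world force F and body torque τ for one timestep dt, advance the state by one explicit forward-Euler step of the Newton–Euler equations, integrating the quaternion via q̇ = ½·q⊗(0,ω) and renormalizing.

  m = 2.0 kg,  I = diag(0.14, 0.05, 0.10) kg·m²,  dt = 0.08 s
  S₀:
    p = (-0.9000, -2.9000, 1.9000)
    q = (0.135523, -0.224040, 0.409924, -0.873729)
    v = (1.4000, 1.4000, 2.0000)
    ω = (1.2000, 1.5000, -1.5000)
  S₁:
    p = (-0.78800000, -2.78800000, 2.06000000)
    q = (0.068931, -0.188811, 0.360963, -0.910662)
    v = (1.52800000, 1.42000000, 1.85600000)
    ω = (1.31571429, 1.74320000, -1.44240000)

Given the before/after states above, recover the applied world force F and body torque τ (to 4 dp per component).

rate change Δω = (0.11571429, 0.24320000, 0.05760000)
applied torque τ = (0.0900, 0.0800, -0.0900)
velocity change Δv = (0.12800000, 0.02000000, -0.14400000)
m·(v₁−v₀)/dt = (3.2000, 0.5000, -3.6000)

F = (3.2000, 0.5000, -3.6000)
τ = (0.0900, 0.0800, -0.0900)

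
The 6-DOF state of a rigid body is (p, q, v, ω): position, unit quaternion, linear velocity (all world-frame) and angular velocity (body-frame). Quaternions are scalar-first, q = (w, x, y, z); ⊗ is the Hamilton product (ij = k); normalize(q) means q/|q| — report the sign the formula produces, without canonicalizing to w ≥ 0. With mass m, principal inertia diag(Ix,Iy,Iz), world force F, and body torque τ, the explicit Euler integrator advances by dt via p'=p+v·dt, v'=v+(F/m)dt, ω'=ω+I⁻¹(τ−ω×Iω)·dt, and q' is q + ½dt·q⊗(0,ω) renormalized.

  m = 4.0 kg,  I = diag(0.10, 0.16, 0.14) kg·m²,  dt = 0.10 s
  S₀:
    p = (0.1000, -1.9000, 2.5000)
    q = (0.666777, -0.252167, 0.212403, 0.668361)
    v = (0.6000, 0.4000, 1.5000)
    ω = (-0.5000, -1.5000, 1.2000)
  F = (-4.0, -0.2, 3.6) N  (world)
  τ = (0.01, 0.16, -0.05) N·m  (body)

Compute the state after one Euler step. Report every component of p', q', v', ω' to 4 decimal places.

p + v·dt = (0.1600, -1.8600, 2.6500)
new velocity v' = (0.5000, 0.3950, 1.5900)
(τ − ω×Iω)/I = (-0.2600, 0.8500, -0.6786)
new body rate ω' = (-0.5260, -1.4150, 1.1321)
q⊗(0,ω) = (-0.6095122, 0.9240366, -1.0317456, 1.2845844)
q + ½dt·q⊗(0,ω), renormalized = (0.6332, -0.2050, 0.1600, 0.7290)

p' = (0.1600, -1.8600, 2.6500)
q' = (0.6332, -0.2050, 0.1600, 0.7290)
v' = (0.5000, 0.3950, 1.5900)
ω' = (-0.5260, -1.4150, 1.1321)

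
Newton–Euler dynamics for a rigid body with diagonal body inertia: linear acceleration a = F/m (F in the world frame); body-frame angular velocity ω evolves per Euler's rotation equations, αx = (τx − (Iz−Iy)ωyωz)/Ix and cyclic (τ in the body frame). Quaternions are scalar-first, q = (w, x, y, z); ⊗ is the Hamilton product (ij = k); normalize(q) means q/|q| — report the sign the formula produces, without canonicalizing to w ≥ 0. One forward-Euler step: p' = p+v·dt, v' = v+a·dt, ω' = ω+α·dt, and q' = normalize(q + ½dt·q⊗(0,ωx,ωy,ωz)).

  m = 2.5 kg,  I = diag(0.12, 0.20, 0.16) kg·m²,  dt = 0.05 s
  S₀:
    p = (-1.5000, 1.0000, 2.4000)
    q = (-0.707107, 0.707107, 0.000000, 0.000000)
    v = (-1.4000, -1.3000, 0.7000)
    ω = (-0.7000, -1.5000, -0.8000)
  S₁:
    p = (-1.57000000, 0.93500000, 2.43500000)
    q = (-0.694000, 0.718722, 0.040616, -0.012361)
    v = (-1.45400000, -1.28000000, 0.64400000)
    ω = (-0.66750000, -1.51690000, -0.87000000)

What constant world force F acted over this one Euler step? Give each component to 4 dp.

F = (-2.7000, 1.0000, -2.8000)

Δv = v₁−v₀ = (-0.05400000, 0.02000000, -0.05600000)
m·(v₁−v₀)/dt = (-2.7000, 1.0000, -2.8000)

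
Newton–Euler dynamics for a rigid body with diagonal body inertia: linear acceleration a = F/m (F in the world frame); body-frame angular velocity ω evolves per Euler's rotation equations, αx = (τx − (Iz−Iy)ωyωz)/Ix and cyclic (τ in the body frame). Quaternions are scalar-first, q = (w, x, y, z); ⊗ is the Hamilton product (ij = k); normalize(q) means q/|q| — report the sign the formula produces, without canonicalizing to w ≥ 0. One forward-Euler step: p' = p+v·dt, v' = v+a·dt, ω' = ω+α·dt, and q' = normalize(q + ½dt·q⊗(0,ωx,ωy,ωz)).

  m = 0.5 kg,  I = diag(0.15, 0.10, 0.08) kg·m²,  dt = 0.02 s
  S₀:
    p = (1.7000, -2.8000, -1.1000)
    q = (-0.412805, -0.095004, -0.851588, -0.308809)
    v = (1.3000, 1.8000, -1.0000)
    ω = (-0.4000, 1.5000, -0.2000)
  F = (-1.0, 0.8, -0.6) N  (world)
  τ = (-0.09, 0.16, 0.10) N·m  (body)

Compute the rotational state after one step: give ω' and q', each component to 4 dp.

ω×(Iω) gyroscopic = (0.0060, 0.0056, 0.0300)
angular accel α = (-0.6400, 1.5440, 0.8750)
ω + α·dt = (-0.4128, 1.5309, -0.1825)
Hamilton product q⊗(0,ω) = (1.1776186, 0.7986531, -0.5146847, -0.4005802)
q' = normalize(q + ½dt·q⊗(0,ω)) = (-0.4010, -0.0870, -0.8566, -0.3128)

ω' = (-0.4128, 1.5309, -0.1825)
q' = (-0.4010, -0.0870, -0.8566, -0.3128)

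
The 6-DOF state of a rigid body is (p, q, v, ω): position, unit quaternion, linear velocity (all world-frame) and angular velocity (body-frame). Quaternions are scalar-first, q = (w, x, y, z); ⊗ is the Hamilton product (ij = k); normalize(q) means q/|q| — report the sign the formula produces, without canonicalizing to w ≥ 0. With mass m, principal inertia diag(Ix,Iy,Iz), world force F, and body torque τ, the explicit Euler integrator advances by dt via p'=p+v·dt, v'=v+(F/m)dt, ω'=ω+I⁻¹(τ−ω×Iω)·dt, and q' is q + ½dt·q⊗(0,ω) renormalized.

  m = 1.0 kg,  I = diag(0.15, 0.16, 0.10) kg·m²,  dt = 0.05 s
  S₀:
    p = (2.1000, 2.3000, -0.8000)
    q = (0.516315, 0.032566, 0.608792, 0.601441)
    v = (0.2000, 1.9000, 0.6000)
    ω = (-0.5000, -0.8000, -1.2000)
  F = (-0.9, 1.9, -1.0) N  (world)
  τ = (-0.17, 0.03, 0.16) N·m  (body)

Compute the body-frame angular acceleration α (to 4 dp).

α = (-0.7493, 0.0000, 1.5600)

ω×(Iω) gyroscopic = (-0.0576, 0.0300, 0.0040)
angular accel α = (-0.7493, 0.0000, 1.5600)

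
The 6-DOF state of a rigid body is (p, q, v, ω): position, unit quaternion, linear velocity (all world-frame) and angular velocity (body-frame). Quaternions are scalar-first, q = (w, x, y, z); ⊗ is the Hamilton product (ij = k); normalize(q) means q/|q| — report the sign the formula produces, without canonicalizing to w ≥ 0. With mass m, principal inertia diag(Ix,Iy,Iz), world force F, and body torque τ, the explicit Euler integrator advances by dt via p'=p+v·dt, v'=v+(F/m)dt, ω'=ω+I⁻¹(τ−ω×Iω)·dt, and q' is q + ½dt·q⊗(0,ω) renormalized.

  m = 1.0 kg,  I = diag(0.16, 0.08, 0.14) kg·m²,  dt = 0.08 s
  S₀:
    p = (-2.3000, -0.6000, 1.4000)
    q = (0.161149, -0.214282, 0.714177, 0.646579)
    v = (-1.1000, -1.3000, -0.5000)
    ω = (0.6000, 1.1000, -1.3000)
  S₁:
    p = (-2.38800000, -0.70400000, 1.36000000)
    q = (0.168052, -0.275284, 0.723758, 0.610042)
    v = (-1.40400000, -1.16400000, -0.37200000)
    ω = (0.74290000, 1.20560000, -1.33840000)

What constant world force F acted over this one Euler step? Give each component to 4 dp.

v₁ − v₀ = (-0.30400000, 0.13600000, 0.12800000)
m·(v₁−v₀)/dt = (-3.8000, 1.7000, 1.6000)

F = (-3.8000, 1.7000, 1.6000)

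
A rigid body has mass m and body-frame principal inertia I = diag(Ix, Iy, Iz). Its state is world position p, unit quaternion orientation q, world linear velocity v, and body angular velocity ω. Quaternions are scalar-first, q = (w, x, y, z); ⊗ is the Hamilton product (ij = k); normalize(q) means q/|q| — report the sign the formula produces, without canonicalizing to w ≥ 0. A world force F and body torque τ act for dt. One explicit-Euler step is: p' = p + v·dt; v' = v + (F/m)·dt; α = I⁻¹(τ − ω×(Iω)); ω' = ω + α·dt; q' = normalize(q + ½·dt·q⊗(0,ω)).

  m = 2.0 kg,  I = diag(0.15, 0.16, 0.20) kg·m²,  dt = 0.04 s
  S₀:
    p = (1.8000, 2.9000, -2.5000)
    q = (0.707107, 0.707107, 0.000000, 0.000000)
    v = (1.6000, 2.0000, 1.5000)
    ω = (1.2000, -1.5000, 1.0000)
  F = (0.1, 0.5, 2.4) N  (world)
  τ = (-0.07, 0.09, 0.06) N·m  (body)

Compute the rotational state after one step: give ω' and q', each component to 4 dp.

ω' = (1.1973, -1.4625, 1.0156)
q' = (0.6895, 0.7234, -0.0353, -0.0071)

α = I⁻¹(τ − ω×Iω) = (-0.0667, 0.9375, 0.3900)
ω + α·dt = (1.1973, -1.4625, 1.0156)
Hamilton product q⊗(0,ω) = (-0.8485284, 0.8485284, -1.7677675, -0.3535535)
updated quaternion q' = (0.6895, 0.7234, -0.0353, -0.0071)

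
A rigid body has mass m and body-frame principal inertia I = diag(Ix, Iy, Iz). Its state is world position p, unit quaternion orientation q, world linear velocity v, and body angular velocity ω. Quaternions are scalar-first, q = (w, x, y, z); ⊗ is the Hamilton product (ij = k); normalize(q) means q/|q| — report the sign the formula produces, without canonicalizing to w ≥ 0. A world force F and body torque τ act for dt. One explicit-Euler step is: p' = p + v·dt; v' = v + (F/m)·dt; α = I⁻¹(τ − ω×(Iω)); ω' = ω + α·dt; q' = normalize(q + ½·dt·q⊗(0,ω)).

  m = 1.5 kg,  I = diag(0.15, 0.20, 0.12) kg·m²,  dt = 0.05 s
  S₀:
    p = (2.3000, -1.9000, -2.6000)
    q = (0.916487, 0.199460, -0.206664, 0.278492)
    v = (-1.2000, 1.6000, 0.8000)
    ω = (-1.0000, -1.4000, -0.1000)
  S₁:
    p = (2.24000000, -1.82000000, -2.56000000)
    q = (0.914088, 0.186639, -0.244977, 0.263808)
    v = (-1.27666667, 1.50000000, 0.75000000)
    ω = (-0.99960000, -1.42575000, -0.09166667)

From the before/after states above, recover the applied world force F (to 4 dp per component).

Δv = v₁−v₀ = (-0.07666667, -0.10000000, -0.05000000)
applied force F = (-2.3000, -3.0000, -1.5000)

F = (-2.3000, -3.0000, -1.5000)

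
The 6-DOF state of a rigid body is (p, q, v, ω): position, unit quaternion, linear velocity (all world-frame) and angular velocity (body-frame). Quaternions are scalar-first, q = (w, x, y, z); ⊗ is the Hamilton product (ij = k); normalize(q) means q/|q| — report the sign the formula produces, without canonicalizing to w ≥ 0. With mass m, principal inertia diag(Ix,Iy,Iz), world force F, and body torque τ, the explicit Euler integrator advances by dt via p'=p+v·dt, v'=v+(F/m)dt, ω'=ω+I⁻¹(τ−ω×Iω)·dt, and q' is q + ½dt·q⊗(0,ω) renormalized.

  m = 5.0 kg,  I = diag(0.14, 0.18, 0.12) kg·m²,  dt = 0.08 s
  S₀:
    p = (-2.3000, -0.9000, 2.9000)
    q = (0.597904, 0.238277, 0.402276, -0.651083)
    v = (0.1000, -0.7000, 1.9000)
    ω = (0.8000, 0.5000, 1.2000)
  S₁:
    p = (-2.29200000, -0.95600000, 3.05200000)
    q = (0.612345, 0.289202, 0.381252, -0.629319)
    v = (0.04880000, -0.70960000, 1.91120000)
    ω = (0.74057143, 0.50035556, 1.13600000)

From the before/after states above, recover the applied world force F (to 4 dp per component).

F = (-3.2000, -0.6000, 0.7000)

velocity change Δv = (-0.05120000, -0.00960000, 0.01120000)
m·(v₁−v₀)/dt = (-3.2000, -0.6000, 0.7000)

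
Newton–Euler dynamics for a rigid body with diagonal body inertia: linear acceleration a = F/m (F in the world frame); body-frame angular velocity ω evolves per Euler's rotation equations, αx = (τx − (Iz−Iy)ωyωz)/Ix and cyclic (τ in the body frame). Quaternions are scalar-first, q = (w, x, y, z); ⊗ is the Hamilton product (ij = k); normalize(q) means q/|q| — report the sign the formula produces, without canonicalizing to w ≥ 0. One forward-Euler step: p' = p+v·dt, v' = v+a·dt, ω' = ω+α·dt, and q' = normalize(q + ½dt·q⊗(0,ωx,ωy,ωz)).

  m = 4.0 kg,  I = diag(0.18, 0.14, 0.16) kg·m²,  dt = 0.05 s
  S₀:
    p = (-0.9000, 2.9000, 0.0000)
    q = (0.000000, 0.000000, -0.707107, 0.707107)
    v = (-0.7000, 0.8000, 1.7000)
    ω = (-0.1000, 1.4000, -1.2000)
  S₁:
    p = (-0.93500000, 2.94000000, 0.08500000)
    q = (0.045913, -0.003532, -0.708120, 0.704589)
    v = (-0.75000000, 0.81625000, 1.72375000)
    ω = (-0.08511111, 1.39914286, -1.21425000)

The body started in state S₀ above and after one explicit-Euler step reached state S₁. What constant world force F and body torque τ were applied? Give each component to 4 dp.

F = (-4.0000, 1.3000, 1.9000)
τ = (0.0200, 0.0000, -0.0400)

rate change Δω = (0.01488889, -0.00085714, -0.01425000)
gyro term ω₀×Iω₀ = (-0.0336, 0.0024, 0.0056)
applied torque τ = (0.0200, 0.0000, -0.0400)
Δv = v₁−v₀ = (-0.05000000, 0.01625000, 0.02375000)
applied force F = (-4.0000, 1.3000, 1.9000)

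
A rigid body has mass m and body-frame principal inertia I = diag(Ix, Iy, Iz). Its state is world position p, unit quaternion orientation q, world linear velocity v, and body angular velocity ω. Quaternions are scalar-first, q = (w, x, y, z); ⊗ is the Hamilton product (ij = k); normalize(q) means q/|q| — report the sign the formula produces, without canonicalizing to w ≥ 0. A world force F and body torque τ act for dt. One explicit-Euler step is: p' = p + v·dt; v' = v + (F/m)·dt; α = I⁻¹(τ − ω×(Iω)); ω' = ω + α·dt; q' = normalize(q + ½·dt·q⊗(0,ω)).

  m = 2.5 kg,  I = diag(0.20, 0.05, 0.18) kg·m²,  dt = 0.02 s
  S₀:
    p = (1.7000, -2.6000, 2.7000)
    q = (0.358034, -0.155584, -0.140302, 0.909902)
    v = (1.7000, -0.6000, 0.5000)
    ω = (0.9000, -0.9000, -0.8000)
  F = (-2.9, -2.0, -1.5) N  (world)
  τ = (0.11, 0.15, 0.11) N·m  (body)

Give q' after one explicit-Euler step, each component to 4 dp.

Hamilton product q⊗(0,ω) = (0.7416754, 1.2533840, 0.3722140, -0.0201298)
q' = normalize(q + ½dt·q⊗(0,ω)) = (0.3654, -0.1430, -0.1366, 0.9096)

q' = (0.3654, -0.1430, -0.1366, 0.9096)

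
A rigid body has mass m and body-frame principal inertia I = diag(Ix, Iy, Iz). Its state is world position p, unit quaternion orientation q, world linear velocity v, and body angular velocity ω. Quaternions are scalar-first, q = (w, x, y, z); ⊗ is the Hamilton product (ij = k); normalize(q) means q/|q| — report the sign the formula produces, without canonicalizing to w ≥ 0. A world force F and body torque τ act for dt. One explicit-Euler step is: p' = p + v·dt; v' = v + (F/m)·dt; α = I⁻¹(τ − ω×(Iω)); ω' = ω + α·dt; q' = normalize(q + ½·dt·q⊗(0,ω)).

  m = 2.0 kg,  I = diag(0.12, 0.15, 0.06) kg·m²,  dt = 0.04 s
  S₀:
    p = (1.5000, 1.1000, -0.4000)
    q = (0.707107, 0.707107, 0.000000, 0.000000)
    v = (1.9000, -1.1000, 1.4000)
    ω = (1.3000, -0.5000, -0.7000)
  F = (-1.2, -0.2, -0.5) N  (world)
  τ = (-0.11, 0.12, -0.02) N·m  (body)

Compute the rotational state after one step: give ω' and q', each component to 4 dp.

ω' = (1.2738, -0.4534, -0.7003)
q' = (0.6884, 0.7251, 0.0028, -0.0170)

angular accel α = (-0.6542, 1.1640, -0.0083)
ω' = ω + α·dt = (1.2738, -0.4534, -0.7003)
q⊗(0,ω) = (-0.9192391, 0.9192391, 0.1414214, -0.8485284)
q' = normalize(q + ½dt·q⊗(0,ω)) = (0.6884, 0.7251, 0.0028, -0.0170)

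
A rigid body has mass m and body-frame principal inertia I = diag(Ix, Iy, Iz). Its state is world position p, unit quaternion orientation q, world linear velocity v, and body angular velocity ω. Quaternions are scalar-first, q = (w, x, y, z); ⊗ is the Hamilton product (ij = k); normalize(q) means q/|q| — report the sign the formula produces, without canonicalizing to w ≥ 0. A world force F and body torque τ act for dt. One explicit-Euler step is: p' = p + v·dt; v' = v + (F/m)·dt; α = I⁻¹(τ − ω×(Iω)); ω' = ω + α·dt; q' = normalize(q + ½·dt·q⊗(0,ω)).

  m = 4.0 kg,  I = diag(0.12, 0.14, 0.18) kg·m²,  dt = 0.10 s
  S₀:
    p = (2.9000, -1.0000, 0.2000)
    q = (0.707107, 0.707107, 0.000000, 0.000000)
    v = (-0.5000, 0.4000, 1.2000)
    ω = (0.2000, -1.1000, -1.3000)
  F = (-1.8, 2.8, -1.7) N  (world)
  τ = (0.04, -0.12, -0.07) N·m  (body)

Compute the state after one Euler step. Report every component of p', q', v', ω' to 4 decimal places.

p' = (2.8500, -0.9600, 0.3200)
q' = (0.6975, 0.7116, 0.0070, -0.0845)
v' = (-0.5450, 0.4700, 1.1575)
ω' = (0.1857, -1.1969, -1.3364)

new position p' = (2.8500, -0.9600, 0.3200)
new velocity v' = (-0.5450, 0.4700, 1.1575)
ω×(Iω) gyroscopic = (0.0572, 0.0156, -0.0044)
(τ − ω×Iω)/I = (-0.1433, -0.9686, -0.3644)
ω' = ω + α·dt = (0.1857, -1.1969, -1.3364)
q⊗(0,ω) = (-0.1414214, 0.1414214, 0.1414214, -1.6970568)
q' = normalize(q + ½dt·q⊗(0,ω)) = (0.6975, 0.7116, 0.0070, -0.0845)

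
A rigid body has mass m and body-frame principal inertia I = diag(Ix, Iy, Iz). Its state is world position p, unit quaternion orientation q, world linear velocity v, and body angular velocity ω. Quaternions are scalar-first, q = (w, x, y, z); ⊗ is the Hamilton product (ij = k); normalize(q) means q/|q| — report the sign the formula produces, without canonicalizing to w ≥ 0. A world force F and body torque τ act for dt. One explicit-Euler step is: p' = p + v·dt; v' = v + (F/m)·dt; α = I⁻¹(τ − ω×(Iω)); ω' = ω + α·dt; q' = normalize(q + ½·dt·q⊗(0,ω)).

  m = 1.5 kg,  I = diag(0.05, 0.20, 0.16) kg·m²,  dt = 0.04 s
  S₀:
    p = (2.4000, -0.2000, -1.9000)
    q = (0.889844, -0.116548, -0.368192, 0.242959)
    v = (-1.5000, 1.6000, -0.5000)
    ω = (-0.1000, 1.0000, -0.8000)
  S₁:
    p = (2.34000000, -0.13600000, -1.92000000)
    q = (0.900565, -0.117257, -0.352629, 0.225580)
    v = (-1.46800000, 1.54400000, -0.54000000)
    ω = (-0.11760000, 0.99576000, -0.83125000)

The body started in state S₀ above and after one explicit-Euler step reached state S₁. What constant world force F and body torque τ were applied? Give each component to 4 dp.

F = (1.2000, -2.1000, -1.5000)
τ = (0.0100, -0.0300, -0.1400)

Δω = ω₁−ω₀ = (-0.01760000, -0.00424000, -0.03125000)
gyro term ω₀×Iω₀ = (0.0320, -0.0088, -0.0150)
τ = I·(Δω/dt) + ω₀×(Iω₀) = (0.0100, -0.0300, -0.1400)
v₁ − v₀ = (0.03200000, -0.05600000, -0.04000000)
m·(v₁−v₀)/dt = (1.2000, -2.1000, -1.5000)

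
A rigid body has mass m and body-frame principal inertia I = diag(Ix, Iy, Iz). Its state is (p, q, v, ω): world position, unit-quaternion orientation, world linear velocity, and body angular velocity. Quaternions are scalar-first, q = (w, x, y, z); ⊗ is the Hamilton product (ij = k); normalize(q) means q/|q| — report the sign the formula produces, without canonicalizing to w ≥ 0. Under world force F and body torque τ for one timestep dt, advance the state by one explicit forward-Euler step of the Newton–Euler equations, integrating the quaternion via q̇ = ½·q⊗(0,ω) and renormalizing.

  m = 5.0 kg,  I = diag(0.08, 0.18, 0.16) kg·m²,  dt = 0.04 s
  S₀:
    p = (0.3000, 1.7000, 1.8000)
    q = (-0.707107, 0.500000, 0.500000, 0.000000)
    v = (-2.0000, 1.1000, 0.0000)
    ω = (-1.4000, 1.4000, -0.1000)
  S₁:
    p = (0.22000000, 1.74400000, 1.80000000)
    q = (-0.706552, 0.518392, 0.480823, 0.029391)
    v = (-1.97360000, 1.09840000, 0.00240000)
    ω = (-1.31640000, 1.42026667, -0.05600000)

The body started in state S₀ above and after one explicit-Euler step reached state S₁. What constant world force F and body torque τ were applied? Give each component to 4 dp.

F = (3.3000, -0.2000, 0.3000)
τ = (0.1700, 0.0800, -0.0200)

velocity change Δv = (0.02640000, -0.00160000, 0.00240000)
F = m·Δv/dt = (3.3000, -0.2000, 0.3000)
rate change Δω = (0.08360000, 0.02026667, 0.04400000)
precession coupling = (0.0028, -0.0112, -0.1960)
τ = I·(Δω/dt) + ω₀×(Iω₀) = (0.1700, 0.0800, -0.0200)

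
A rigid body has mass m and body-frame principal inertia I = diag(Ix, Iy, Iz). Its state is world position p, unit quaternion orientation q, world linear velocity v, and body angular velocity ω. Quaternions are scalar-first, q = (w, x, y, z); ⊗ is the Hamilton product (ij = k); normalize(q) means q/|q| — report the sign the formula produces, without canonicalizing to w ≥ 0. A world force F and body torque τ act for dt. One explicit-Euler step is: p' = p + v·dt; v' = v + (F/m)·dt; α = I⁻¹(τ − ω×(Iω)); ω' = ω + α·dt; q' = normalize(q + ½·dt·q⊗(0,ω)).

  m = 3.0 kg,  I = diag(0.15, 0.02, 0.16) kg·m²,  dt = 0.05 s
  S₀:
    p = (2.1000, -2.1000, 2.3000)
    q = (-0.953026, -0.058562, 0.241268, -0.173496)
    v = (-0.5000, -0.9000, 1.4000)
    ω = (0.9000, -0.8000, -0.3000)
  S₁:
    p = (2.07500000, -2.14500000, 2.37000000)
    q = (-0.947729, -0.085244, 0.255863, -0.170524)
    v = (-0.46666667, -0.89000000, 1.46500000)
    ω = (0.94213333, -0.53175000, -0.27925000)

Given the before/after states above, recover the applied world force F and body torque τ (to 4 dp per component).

F = (2.0000, 0.6000, 3.9000)
τ = (0.1600, 0.1100, 0.1600)

rate change Δω = (0.04213333, 0.26825000, 0.02075000)
τ = I·(Δω/dt) + ω₀×(Iω₀) = (0.1600, 0.1100, 0.1600)
velocity change Δv = (0.03333333, 0.01000000, 0.06500000)
m·(v₁−v₀)/dt = (2.0000, 0.6000, 3.9000)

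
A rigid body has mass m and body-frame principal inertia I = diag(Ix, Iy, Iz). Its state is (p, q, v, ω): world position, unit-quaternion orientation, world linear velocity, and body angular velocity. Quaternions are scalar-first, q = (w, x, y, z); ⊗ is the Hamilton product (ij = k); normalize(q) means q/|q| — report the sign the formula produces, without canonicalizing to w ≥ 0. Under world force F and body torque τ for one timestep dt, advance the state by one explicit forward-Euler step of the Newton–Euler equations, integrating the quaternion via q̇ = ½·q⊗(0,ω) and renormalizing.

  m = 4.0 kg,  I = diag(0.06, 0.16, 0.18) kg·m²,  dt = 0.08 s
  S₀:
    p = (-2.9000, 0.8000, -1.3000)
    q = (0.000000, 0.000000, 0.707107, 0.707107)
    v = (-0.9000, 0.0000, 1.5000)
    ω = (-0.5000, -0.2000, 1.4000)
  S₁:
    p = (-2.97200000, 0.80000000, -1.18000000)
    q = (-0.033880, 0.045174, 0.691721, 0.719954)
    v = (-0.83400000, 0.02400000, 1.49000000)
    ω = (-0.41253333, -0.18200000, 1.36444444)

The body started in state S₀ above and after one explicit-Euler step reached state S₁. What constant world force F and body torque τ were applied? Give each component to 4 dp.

v₁ − v₀ = (0.06600000, 0.02400000, -0.01000000)
m·(v₁−v₀)/dt = (3.3000, 1.2000, -0.5000)
rate change Δω = (0.08746667, 0.01800000, -0.03555556)
ω₀×(Iω₀) = (-0.0056, 0.0840, 0.0100)
I·α + gyro = (0.0600, 0.1200, -0.0700)

F = (3.3000, 1.2000, -0.5000)
τ = (0.0600, 0.1200, -0.0700)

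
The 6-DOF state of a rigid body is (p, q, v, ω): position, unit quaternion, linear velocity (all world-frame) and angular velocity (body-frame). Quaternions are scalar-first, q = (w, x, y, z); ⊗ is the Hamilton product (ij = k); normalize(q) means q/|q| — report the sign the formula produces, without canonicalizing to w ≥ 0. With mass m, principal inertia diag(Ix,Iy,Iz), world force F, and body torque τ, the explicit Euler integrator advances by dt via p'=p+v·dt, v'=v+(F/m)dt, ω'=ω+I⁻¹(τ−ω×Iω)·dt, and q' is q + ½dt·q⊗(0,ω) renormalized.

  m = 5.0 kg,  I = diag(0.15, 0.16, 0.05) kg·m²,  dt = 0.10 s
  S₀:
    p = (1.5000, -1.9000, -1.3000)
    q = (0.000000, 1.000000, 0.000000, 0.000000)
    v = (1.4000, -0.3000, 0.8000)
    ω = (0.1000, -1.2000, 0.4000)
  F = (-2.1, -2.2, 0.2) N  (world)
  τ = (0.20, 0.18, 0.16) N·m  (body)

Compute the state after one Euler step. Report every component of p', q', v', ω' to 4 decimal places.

p' = (1.6400, -1.9300, -1.2200)
q' = (-0.0050, 0.9980, -0.0200, -0.0599)
v' = (1.3580, -0.3440, 0.8040)
ω' = (0.1981, -1.0900, 0.7224)

p + v·dt = (1.6400, -1.9300, -1.2200)
new velocity v' = (1.3580, -0.3440, 0.8040)
ω×(Iω) gyroscopic = (0.0528, 0.0040, -0.0012)
(τ − ω×Iω)/I = (0.9813, 1.1000, 3.2240)
ω' = ω + α·dt = (0.1981, -1.0900, 0.7224)
Hamilton product q⊗(0,ω) = (-0.1000000, 0.0000000, -0.4000000, -1.2000000)
q + ½dt·q⊗(0,ω), renormalized = (-0.0050, 0.9980, -0.0200, -0.0599)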